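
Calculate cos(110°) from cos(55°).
cos(110°) = cos²55° - sin²55° = -0.342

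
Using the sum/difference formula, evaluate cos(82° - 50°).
cos(82° - 50°) = cos 82° cos 50° + sin 82° sin 50° = 0.848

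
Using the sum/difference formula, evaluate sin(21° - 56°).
sin(21° - 56°) = sin 21° cos 56° - cos 21° sin 56° = -0.5736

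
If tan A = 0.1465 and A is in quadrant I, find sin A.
sin A = 0.145 (using tan²A + 1 = sec²A)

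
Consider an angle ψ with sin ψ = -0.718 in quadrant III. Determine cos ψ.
cos ψ = ±√(1 - sin²ψ) = -0.696 (negative in QIII)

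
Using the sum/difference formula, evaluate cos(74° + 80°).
cos(74° + 80°) = cos 74° cos 80° - sin 74° sin 80° = -0.8988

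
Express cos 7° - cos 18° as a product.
cos 7° - cos 18° = -2 sin(12.5°) sin(-5.5°)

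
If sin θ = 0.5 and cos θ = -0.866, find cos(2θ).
cos(2θ) = cos²θ - sin²θ = 0.5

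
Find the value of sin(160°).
sin(160°) = 0.342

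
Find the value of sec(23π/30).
sec(23π/30) = -1.346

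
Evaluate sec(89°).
sec(89°) = 57.3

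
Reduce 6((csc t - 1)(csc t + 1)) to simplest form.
6((csc t - 1)(csc t + 1)) = 6(cot²t) (using Diff. of squares)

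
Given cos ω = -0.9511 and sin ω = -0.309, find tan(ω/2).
tan(ω/2) = sin ω / (1 + cos ω) = -6.319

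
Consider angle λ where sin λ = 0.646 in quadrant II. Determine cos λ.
cos λ = ±√(1 - sin²λ) = -0.7633 (negative in QII)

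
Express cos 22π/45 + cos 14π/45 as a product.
cos 22π/45 + cos 14π/45 = 2 cos(2π/5) cos(4π/45)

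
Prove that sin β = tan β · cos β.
RHS = (sin β/cos β) · cos β = sin β = LHS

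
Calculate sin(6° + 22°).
sin(6° + 22°) = sin 6° cos 22° + cos 6° sin 22° = 0.4695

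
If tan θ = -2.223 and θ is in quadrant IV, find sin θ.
sin θ = -0.912 (using tan²θ + 1 = sec²θ)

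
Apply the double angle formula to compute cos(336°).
cos(336°) = cos²168° - sin²168° = 0.9135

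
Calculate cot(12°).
cot(12°) = 4.705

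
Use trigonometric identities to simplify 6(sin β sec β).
6(sin β sec β) = 6(tan β) (using Reciprocal + quotient)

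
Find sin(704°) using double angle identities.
sin(704°) = 2 sin 352° cos 352° = -0.2756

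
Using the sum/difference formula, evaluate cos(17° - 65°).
cos(17° - 65°) = cos 17° cos 65° + sin 17° sin 65° = 0.6691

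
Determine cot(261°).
cot(261°) = 0.1584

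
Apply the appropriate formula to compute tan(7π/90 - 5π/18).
tan(7π/90 - 5π/18) = (tan 7π/90 - tan 5π/18)/(1 + tan 7π/90 tan 5π/18) = -0.7265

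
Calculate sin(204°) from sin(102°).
sin(204°) = 2 sin 102° cos 102° = -0.4067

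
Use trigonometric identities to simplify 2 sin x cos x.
2 sin x cos x = sin(2x) (using Double angle)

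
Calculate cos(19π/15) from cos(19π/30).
cos(19π/15) = cos²19π/30 - sin²19π/30 = -0.6691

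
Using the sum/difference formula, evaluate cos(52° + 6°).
cos(52° + 6°) = cos 52° cos 6° - sin 52° sin 6° = 0.5299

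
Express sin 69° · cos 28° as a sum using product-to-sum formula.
sin 69° cos 28° = (1/2)[sin(69°+28°) + sin(69°-28°)]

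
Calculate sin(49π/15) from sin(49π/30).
sin(49π/15) = 2 sin 49π/30 cos 49π/30 = -0.7431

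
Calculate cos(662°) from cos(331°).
cos(662°) = 2cos²331° - 1 = 0.5299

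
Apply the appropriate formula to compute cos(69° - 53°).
cos(69° - 53°) = cos 69° cos 53° + sin 69° sin 53° = 0.9613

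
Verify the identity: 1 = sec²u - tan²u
RHS = 1/cos²u - sin²u/cos²u = (1 - sin²u)/cos²u = cos²u/cos²u = 1 = LHS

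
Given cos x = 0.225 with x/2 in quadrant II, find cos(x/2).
cos(x/2) = ±√((1 + cos x)/2); negative since x/2 ∈ QII, so cos(x/2) = -0.7826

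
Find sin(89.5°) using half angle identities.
sin(89.5°) = √((1 - cos 179°)/2) = 1.0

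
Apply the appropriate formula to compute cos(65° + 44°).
cos(65° + 44°) = cos 65° cos 44° - sin 65° sin 44° = -0.3256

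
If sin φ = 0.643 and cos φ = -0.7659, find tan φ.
tan φ = sin φ / cos φ = -0.8395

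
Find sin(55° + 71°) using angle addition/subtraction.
sin(55° + 71°) = sin 55° cos 71° + cos 55° sin 71° = 0.809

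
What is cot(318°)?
cot(318°) = -1.111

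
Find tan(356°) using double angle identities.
tan(356°) = 2 tan 178° / (1 - tan²178°) = -0.06993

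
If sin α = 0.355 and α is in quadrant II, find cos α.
cos α = -0.9349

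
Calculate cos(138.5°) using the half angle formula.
cos(138.5°) = -√((1 + cos 277°)/2) = -0.749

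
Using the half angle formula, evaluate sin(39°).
sin(39°) = √((1 - cos 78°)/2) = 0.6293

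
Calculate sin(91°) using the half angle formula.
sin(91°) = √((1 - cos 182°)/2) = 0.9998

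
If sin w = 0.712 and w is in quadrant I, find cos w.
cos w = 0.7022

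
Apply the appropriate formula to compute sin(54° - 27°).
sin(54° - 27°) = sin 54° cos 27° - cos 54° sin 27° = 0.454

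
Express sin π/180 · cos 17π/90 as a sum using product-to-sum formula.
sin π/180 cos 17π/90 = (1/2)[sin(π/180+17π/90) + sin(π/180-17π/90)]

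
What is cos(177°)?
cos(177°) = -0.9986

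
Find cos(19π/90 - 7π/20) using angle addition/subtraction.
cos(19π/90 - 7π/20) = cos 19π/90 cos 7π/20 + sin 19π/90 sin 7π/20 = 0.9063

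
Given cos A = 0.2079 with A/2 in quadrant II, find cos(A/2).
cos(A/2) = ±√((1 + cos A)/2); negative since A/2 ∈ QII, so cos(A/2) = -0.7771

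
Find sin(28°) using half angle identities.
sin(28°) = √((1 - cos 56°)/2) = 0.4695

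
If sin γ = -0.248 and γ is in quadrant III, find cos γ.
cos γ = -0.9688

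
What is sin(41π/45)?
sin(41π/45) = 0.2756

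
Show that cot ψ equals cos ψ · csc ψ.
RHS = cos ψ · (1/sin ψ) = cos ψ/sin ψ = cot ψ = LHS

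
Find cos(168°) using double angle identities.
cos(168°) = 1 - 2sin²84° = -0.9781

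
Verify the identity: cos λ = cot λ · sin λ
RHS = (cos λ/sin λ) · sin λ = cos λ = LHS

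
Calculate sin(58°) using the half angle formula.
sin(58°) = √((1 - cos 116°)/2) = 0.848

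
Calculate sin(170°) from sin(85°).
sin(170°) = 2 sin 85° cos 85° = 0.1736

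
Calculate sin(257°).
sin(257°) = -0.9744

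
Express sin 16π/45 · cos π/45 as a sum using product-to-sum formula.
sin 16π/45 cos π/45 = (1/2)[sin(16π/45+π/45) + sin(16π/45-π/45)]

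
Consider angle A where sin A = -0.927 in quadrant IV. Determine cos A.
cos A = √(1 - sin²A) = 0.3751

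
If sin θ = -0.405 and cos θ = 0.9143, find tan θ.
tan θ = sin θ / cos θ = -0.443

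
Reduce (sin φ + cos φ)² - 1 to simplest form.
(sin φ + cos φ)² - 1 = sin(2φ) (using Pythagorean + double angle)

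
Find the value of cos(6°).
cos(6°) = 0.9945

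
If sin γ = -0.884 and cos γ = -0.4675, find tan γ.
tan γ = sin γ / cos γ = 1.891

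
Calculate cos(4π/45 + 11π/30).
cos(4π/45 + 11π/30) = cos 4π/45 cos 11π/30 - sin 4π/45 sin 11π/30 = 0.1392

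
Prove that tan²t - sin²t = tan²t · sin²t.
LHS = sin²t/cos²t - sin²t = sin²t(1/cos²t - 1) = sin²t · (1 - cos²t)/cos²t = sin²t · sin²t/cos²t = sin²t · tan²t = RHS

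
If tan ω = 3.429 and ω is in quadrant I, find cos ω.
cos ω = 0.28 (using tan²ω + 1 = sec²ω)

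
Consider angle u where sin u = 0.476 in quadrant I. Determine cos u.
cos u = √(1 - sin²u) = 0.8794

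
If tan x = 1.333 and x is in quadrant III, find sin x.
sin x = -0.7999 (using tan²x + 1 = sec²x)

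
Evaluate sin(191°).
sin(191°) = -0.1908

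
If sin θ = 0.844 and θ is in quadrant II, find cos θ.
cos θ = -0.5363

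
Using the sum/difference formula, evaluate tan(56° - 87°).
tan(56° - 87°) = (tan 56° - tan 87°)/(1 + tan 56° tan 87°) = -0.6009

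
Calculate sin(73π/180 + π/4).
sin(73π/180 + π/4) = sin 73π/180 cos π/4 + cos 73π/180 sin π/4 = 0.8829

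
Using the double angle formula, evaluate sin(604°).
sin(604°) = 2 sin 302° cos 302° = -0.8988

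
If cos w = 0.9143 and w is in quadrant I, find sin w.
sin w = 0.405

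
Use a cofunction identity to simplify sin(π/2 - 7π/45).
sin(π/2 - 7π/45) = cos(7π/45)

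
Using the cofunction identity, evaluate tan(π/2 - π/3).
tan(π/2 - π/3) = cot(π/3) = √3/3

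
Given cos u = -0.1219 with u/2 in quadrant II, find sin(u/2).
sin(u/2) = ±√((1 - cos u)/2); positive since u/2 ∈ QII, so sin(u/2) = 0.749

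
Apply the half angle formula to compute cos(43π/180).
cos(43π/180) = √((1 + cos 43π/90)/2) = 0.7314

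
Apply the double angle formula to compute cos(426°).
cos(426°) = cos²213° - sin²213° = 0.4067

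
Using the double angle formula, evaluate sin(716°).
sin(716°) = 2 sin 358° cos 358° = -0.06976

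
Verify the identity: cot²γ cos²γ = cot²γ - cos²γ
RHS = cos²γ/sin²γ - cos²γ = cos²γ(1/sin²γ - 1) = cos²γ · (1 - sin²γ)/sin²γ = cos²γ · cos²γ/sin²γ = cos²γ · cot²γ = LHS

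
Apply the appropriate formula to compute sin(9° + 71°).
sin(9° + 71°) = sin 9° cos 71° + cos 9° sin 71° = 0.9848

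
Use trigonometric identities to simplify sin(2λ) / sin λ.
sin(2λ) / sin λ = 2 cos λ (using Double angle)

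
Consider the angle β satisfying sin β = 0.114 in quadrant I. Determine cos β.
cos β = √(1 - sin²β) = 0.9935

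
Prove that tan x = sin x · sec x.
RHS = sin x · (1/cos x) = sin x/cos x = tan x = LHS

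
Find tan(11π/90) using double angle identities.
tan(11π/90) = 2 tan 11π/180 / (1 - tan²11π/180) = 0.404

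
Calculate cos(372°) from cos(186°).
cos(372°) = 1 - 2sin²186° = 0.9781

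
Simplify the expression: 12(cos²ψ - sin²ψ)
12(cos²ψ - sin²ψ) = 12(cos(2ψ)) (using Double angle)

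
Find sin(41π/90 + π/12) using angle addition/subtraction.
sin(41π/90 + π/12) = sin 41π/90 cos π/12 + cos 41π/90 sin π/12 = 0.9925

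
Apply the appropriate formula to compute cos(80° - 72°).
cos(80° - 72°) = cos 80° cos 72° + sin 80° sin 72° = 0.9903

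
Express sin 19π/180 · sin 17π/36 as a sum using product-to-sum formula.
sin 19π/180 sin 17π/36 = (1/2)[cos(19π/180-17π/36) - cos(19π/180+17π/36)]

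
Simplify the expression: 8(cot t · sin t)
8(cot t · sin t) = 8(cos t) (using Quotient identity)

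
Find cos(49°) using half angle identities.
cos(49°) = √((1 + cos 98°)/2) = 0.6561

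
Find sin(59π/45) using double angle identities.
sin(59π/45) = 2 sin 59π/90 cos 59π/90 = -0.829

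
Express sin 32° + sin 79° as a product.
sin 32° + sin 79° = 2 sin(55.5°) cos(-23.5°)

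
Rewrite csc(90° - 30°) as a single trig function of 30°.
csc(90° - 30°) = sec(30°)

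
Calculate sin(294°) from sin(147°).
sin(294°) = 2 sin 147° cos 147° = -0.9135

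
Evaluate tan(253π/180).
tan(253π/180) = 3.271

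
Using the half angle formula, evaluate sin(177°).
sin(177°) = √((1 - cos 354°)/2) = 0.05234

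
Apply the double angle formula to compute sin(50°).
sin(50°) = 2 sin 25° cos 25° = 0.766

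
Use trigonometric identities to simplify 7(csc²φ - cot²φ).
7(csc²φ - cot²φ) = 7 (using Pythagorean identity)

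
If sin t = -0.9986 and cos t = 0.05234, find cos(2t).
cos(2t) = cos²t - sin²t = -0.9945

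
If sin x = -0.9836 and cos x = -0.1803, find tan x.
tan x = sin x / cos x = 5.455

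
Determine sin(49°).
sin(49°) = 0.7547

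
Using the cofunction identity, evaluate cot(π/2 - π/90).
cot(π/2 - π/90) = tan(π/90) = 0.03492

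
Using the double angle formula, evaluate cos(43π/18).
cos(43π/18) = cos²43π/36 - sin²43π/36 = 0.342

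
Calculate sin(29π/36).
sin(29π/36) = 0.5736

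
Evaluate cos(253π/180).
cos(253π/180) = -0.2924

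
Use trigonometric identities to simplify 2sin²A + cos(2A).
2sin²A + cos(2A) = 1 (using Double angle)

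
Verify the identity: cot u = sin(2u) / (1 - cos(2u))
RHS = 2 sin u cos u / (2sin²u) = cos u/sin u = cot u = LHS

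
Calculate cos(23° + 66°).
cos(23° + 66°) = cos 23° cos 66° - sin 23° sin 66° = 0.01745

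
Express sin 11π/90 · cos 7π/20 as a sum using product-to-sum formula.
sin 11π/90 cos 7π/20 = (1/2)[sin(11π/90+7π/20) + sin(11π/90-7π/20)]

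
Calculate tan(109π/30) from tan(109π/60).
tan(109π/30) = 2 tan 109π/60 / (1 - tan²109π/60) = -2.246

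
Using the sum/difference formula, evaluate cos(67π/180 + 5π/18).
cos(67π/180 + 5π/18) = cos 67π/180 cos 5π/18 - sin 67π/180 sin 5π/18 = -0.454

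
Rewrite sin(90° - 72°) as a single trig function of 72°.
sin(90° - 72°) = cos(72°)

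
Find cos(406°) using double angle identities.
cos(406°) = cos²203° - sin²203° = 0.6947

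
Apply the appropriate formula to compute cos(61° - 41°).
cos(61° - 41°) = cos 61° cos 41° + sin 61° sin 41° = 0.9397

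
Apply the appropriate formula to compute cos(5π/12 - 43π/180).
cos(5π/12 - 43π/180) = cos 5π/12 cos 43π/180 + sin 5π/12 sin 43π/180 = 0.848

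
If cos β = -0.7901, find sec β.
sec β = 1/cos β = -1.266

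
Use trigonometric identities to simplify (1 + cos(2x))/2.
(1 + cos(2x))/2 = cos²x (using Power reduction)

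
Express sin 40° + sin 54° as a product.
sin 40° + sin 54° = 2 sin(47°) cos(-7°)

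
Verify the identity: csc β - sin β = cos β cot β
LHS = 1/sin β - sin β = (1 - sin²β)/sin β = cos²β/sin β = cos β · (cos β/sin β) = cos β cot β = RHS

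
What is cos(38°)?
cos(38°) = 0.788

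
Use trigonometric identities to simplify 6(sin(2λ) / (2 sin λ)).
6(sin(2λ) / (2 sin λ)) = 6(cos λ) (using Double angle)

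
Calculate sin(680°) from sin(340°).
sin(680°) = 2 sin 340° cos 340° = -0.6428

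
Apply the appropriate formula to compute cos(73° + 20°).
cos(73° + 20°) = cos 73° cos 20° - sin 73° sin 20° = -0.05234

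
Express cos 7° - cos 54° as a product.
cos 7° - cos 54° = -2 sin(30.5°) sin(-23.5°)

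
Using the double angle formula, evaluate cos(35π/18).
cos(35π/18) = cos²35π/36 - sin²35π/36 = 0.9848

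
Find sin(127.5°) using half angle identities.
sin(127.5°) = √((1 - cos 255°)/2) = 0.7934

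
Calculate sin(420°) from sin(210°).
sin(420°) = 2 sin 210° cos 210° = √3/2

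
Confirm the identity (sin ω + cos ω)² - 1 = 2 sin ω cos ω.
LHS = sin²ω + 2 sin ω cos ω + cos²ω - 1 = (sin²ω + cos²ω) + 2 sin ω cos ω - 1 = 1 + 2 sin ω cos ω - 1 = 2 sin ω cos ω = RHS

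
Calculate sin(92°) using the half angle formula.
sin(92°) = √((1 - cos 184°)/2) = 0.9994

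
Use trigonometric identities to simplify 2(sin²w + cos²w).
2(sin²w + cos²w) = 2 (using Pythagorean identity)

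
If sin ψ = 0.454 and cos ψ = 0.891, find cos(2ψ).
cos(2ψ) = cos²ψ - sin²ψ = 0.5878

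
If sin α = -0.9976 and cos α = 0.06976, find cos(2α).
cos(2α) = cos²α - sin²α = -0.9903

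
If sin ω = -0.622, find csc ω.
csc ω = 1/sin ω = -1.608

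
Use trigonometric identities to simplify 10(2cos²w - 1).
10(2cos²w - 1) = 10(cos(2w)) (using Double angle)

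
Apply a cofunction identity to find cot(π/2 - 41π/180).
cot(π/2 - 41π/180) = tan(41π/180) = 0.8693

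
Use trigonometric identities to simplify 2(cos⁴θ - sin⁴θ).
2(cos⁴θ - sin⁴θ) = 2(cos(2θ)) (using Factoring + double angle)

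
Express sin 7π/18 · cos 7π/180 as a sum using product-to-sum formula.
sin 7π/18 cos 7π/180 = (1/2)[sin(7π/18+7π/180) + sin(7π/18-7π/180)]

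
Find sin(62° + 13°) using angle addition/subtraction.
sin(62° + 13°) = sin 62° cos 13° + cos 62° sin 13° = (√6+√2)/4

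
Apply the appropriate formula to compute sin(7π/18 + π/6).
sin(7π/18 + π/6) = sin 7π/18 cos π/6 + cos 7π/18 sin π/6 = 0.9848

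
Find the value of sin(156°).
sin(156°) = 0.4067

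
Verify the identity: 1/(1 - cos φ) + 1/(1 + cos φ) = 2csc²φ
LHS = [(1 + cos φ) + (1 - cos φ)] / [(1 - cos φ)(1 + cos φ)] = 2/(1 - cos²φ) = 2/sin²φ = 2csc²φ = RHS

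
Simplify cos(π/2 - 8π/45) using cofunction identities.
cos(π/2 - 8π/45) = sin(8π/45)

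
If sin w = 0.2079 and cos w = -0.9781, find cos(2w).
cos(2w) = cos²w - sin²w = 0.9135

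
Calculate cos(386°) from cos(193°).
cos(386°) = cos²193° - sin²193° = 0.8988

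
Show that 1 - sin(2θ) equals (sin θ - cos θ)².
RHS = sin²θ - 2 sin θ cos θ + cos²θ = (sin²θ + cos²θ) - 2 sin θ cos θ = 1 - sin(2θ) = LHS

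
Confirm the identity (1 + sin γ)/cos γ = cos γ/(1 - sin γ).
LHS = (1 + sin γ)(1 - sin γ) / (cos γ(1 - sin γ)) = (1 - sin²γ) / (cos γ(1 - sin γ)) = cos²γ / (cos γ(1 - sin γ)) = cos γ/(1 - sin γ) = RHS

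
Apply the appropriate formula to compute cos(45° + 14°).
cos(45° + 14°) = cos 45° cos 14° - sin 45° sin 14° = 0.515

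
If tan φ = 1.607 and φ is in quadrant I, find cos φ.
cos φ = 0.5283 (using tan²φ + 1 = sec²φ)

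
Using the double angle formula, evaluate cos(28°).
cos(28°) = cos²14° - sin²14° = 0.8829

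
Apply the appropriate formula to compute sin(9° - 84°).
sin(9° - 84°) = sin 9° cos 84° - cos 9° sin 84° = -(√6+√2)/4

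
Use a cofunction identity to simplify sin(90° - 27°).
sin(90° - 27°) = cos(27°)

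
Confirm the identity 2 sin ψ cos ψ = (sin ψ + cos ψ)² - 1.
RHS = sin²ψ + 2 sin ψ cos ψ + cos²ψ - 1 = (sin²ψ + cos²ψ) + 2 sin ψ cos ψ - 1 = 1 + 2 sin ψ cos ψ - 1 = 2 sin ψ cos ψ = LHS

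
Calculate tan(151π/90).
tan(151π/90) = -1.6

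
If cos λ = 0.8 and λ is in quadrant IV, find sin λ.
sin λ = -0.6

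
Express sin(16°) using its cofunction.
sin(16°) = cos(90° - 16°) = cos(74°)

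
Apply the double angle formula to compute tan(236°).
tan(236°) = 2 tan 118° / (1 - tan²118°) = 1.483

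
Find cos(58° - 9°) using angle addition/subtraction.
cos(58° - 9°) = cos 58° cos 9° + sin 58° sin 9° = 0.6561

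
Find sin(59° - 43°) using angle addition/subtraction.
sin(59° - 43°) = sin 59° cos 43° - cos 59° sin 43° = 0.2756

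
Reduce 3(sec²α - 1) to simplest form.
3(sec²α - 1) = 3(tan²α) (using Pythagorean identity)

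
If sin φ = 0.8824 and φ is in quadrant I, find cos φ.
cos φ = 0.4705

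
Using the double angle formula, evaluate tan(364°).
tan(364°) = 2 tan 182° / (1 - tan²182°) = 0.06993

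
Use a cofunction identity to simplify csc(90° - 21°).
csc(90° - 21°) = sec(21°)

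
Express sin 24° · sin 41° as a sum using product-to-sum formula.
sin 24° sin 41° = (1/2)[cos(24°-41°) - cos(24°+41°)]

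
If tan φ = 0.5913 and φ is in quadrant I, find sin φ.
sin φ = 0.509 (using tan²φ + 1 = sec²φ)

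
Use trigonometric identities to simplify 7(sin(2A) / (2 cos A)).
7(sin(2A) / (2 cos A)) = 7(sin A) (using Double angle)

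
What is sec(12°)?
sec(12°) = 1.022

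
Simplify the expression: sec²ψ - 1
sec²ψ - 1 = tan²ψ (using Pythagorean identity)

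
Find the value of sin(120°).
sin(120°) = √3/2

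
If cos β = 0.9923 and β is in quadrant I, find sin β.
sin β = 0.1239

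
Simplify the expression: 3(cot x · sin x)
3(cot x · sin x) = 3(cos x) (using Quotient identity)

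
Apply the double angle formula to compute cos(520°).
cos(520°) = cos²260° - sin²260° = -0.9397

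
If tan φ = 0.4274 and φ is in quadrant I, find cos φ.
cos φ = 0.9195 (using tan²φ + 1 = sec²φ)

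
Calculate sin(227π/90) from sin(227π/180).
sin(227π/90) = 2 sin 227π/180 cos 227π/180 = 0.9976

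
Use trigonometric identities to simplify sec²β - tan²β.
sec²β - tan²β = 1 (using Pythagorean identity)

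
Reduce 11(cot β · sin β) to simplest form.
11(cot β · sin β) = 11(cos β) (using Quotient identity)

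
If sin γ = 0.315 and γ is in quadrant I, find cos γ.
cos γ = 0.9491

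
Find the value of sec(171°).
sec(171°) = -1.012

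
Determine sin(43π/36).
sin(43π/36) = -0.5736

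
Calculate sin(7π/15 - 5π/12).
sin(7π/15 - 5π/12) = sin 7π/15 cos 5π/12 - cos 7π/15 sin 5π/12 = 0.1564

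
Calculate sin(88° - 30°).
sin(88° - 30°) = sin 88° cos 30° - cos 88° sin 30° = 0.848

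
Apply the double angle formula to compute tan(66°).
tan(66°) = 2 tan 33° / (1 - tan²33°) = 2.246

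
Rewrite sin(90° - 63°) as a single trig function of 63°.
sin(90° - 63°) = cos(63°)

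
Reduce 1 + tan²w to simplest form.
1 + tan²w = sec²w (using Pythagorean identity)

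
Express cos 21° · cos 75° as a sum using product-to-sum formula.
cos 21° cos 75° = (1/2)[cos(21°-75°) + cos(21°+75°)]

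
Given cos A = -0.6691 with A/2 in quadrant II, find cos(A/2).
cos(A/2) = ±√((1 + cos A)/2); negative since A/2 ∈ QII, so cos(A/2) = -0.4068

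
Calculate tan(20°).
tan(20°) = 0.364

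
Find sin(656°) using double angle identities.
sin(656°) = 2 sin 328° cos 328° = -0.8988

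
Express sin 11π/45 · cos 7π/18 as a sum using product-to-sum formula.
sin 11π/45 cos 7π/18 = (1/2)[sin(11π/45+7π/18) + sin(11π/45-7π/18)]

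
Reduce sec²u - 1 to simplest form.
sec²u - 1 = tan²u (using Pythagorean identity)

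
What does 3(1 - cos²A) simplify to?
3(1 - cos²A) = 3(sin²A) (using Pythagorean identity)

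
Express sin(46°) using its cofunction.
sin(46°) = cos(90° - 46°) = cos(44°)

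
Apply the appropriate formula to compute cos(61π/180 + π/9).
cos(61π/180 + π/9) = cos 61π/180 cos π/9 - sin 61π/180 sin π/9 = 0.1564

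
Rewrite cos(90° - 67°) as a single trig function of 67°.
cos(90° - 67°) = sin(67°)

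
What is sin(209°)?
sin(209°) = -0.4848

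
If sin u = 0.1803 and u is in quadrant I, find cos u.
cos u = 0.9836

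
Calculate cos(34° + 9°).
cos(34° + 9°) = cos 34° cos 9° - sin 34° sin 9° = 0.7314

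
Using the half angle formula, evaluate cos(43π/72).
cos(43π/72) = -√((1 + cos 43π/36)/2) = -0.3007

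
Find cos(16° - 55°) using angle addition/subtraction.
cos(16° - 55°) = cos 16° cos 55° + sin 16° sin 55° = 0.7771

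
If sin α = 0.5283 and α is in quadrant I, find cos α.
cos α = 0.8491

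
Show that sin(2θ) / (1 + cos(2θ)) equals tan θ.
LHS = 2 sin θ cos θ / (2cos²θ) = sin θ/cos θ = tan θ = RHS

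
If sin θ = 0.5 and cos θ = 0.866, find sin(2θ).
sin(2θ) = 2 sin θ cos θ = 0.866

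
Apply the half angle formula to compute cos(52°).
cos(52°) = √((1 + cos 104°)/2) = 0.6157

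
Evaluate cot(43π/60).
cot(43π/60) = -0.8098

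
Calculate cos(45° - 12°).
cos(45° - 12°) = cos 45° cos 12° + sin 45° sin 12° = 0.8387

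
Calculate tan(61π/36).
tan(61π/36) = -1.428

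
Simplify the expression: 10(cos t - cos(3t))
10(cos t - cos(3t)) = 10(2 sin(2t) sin t) (using Sum-to-product)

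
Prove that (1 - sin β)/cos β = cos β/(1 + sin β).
LHS = (1 - sin β)(1 + sin β) / (cos β(1 + sin β)) = (1 - sin²β) / (cos β(1 + sin β)) = cos²β / (cos β(1 + sin β)) = cos β/(1 + sin β) = RHS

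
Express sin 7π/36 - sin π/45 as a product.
sin 7π/36 - sin π/45 = 2 cos(13π/120) sin(31π/360)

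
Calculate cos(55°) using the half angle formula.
cos(55°) = √((1 + cos 110°)/2) = 0.5736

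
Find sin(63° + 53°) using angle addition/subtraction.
sin(63° + 53°) = sin 63° cos 53° + cos 63° sin 53° = 0.8988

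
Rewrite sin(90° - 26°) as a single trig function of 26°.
sin(90° - 26°) = cos(26°)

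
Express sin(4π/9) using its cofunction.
sin(4π/9) = cos(π/2 - 4π/9) = cos(π/18)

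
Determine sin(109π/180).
sin(109π/180) = 0.9455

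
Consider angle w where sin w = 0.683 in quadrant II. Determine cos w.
cos w = ±√(1 - sin²w) = -0.7304 (negative in QII)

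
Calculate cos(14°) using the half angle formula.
cos(14°) = √((1 + cos 28°)/2) = 0.9703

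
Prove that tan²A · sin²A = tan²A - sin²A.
RHS = sin²A/cos²A - sin²A = sin²A(1/cos²A - 1) = sin²A · (1 - cos²A)/cos²A = sin²A · sin²A/cos²A = sin²A · tan²A = LHS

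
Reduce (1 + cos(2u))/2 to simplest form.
(1 + cos(2u))/2 = cos²u (using Power reduction)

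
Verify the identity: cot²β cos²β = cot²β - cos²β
RHS = cos²β/sin²β - cos²β = cos²β(1/sin²β - 1) = cos²β · (1 - sin²β)/sin²β = cos²β · cos²β/sin²β = cos²β · cot²β = LHS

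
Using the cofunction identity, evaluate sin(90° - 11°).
sin(90° - 11°) = cos(11°) = 0.9816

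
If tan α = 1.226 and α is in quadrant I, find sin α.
sin α = 0.7749 (using tan²α + 1 = sec²α)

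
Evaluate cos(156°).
cos(156°) = -0.9135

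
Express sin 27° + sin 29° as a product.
sin 27° + sin 29° = 2 sin(28°) cos(-1°)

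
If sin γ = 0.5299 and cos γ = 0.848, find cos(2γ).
cos(2γ) = cos²γ - sin²γ = 0.4383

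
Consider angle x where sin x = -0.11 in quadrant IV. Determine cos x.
cos x = √(1 - sin²x) = 0.9939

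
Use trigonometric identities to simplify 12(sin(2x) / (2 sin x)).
12(sin(2x) / (2 sin x)) = 12(cos x) (using Double angle)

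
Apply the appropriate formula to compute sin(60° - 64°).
sin(60° - 64°) = sin 60° cos 64° - cos 60° sin 64° = -0.06976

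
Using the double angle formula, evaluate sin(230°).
sin(230°) = 2 sin 115° cos 115° = -0.766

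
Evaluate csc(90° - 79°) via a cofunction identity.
csc(90° - 79°) = sec(79°) = 5.241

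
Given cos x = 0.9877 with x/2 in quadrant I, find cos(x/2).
cos(x/2) = ±√((1 + cos x)/2); positive since x/2 ∈ QI, so cos(x/2) = 0.9969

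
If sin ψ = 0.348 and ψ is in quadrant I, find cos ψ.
cos ψ = 0.9375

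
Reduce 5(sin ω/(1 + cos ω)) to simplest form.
5(sin ω/(1 + cos ω)) = 5(tan(ω/2)) (using Half angle)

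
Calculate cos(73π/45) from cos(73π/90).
cos(73π/45) = cos²73π/90 - sin²73π/90 = 0.3746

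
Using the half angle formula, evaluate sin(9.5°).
sin(9.5°) = √((1 - cos 19°)/2) = 0.165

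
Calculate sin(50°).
sin(50°) = 0.766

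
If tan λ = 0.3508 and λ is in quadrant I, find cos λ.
cos λ = 0.9436 (using tan²λ + 1 = sec²λ)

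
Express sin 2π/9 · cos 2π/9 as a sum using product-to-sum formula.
sin 2π/9 cos 2π/9 = (1/2)[sin(2π/9+2π/9) + sin(2π/9-2π/9)]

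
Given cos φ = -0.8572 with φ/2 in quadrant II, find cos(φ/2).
cos(φ/2) = ±√((1 + cos φ)/2); negative since φ/2 ∈ QII, so cos(φ/2) = -0.2672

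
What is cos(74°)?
cos(74°) = 0.2756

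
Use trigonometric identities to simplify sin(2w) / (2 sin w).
sin(2w) / (2 sin w) = cos w (using Double angle)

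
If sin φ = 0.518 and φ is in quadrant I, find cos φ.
cos φ = 0.8554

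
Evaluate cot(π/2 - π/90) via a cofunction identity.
cot(π/2 - π/90) = tan(π/90) = 0.03492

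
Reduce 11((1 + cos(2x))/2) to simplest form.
11((1 + cos(2x))/2) = 11(cos²x) (using Power reduction)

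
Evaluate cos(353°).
cos(353°) = 0.9925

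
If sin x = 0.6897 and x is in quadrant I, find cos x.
cos x = 0.7241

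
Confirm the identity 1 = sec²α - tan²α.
RHS = 1/cos²α - sin²α/cos²α = (1 - sin²α)/cos²α = cos²α/cos²α = 1 = LHS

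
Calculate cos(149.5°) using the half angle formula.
cos(149.5°) = -√((1 + cos 299°)/2) = -0.8616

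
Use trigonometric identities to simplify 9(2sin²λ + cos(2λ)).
9(2sin²λ + cos(2λ)) = 9 (using Double angle)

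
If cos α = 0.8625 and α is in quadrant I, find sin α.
sin α = 0.5061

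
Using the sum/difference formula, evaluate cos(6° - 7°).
cos(6° - 7°) = cos 6° cos 7° + sin 6° sin 7° = 0.9998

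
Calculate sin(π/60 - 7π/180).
sin(π/60 - 7π/180) = sin π/60 cos 7π/180 - cos π/60 sin 7π/180 = -0.06976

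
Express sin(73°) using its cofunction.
sin(73°) = cos(90° - 73°) = cos(17°)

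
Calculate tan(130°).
tan(130°) = -1.192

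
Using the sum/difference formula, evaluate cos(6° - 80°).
cos(6° - 80°) = cos 6° cos 80° + sin 6° sin 80° = 0.2756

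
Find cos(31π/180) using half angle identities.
cos(31π/180) = √((1 + cos 31π/90)/2) = 0.8572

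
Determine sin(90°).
sin(90°) = 1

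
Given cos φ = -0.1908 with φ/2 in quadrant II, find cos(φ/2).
cos(φ/2) = ±√((1 + cos φ)/2); negative since φ/2 ∈ QII, so cos(φ/2) = -0.6361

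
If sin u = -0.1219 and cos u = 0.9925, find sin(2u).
sin(2u) = 2 sin u cos u = -0.242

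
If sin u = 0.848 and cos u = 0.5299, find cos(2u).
cos(2u) = cos²u - sin²u = -0.4383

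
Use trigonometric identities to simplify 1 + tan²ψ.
1 + tan²ψ = sec²ψ (using Pythagorean identity)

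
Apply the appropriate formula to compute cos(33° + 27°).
cos(33° + 27°) = cos 33° cos 27° - sin 33° sin 27° = 1/2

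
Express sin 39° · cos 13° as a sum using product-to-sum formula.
sin 39° cos 13° = (1/2)[sin(39°+13°) + sin(39°-13°)]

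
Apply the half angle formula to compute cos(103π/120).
cos(103π/120) = -√((1 + cos 103π/60)/2) = -0.9026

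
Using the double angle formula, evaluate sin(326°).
sin(326°) = 2 sin 163° cos 163° = -0.5592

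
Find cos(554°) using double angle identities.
cos(554°) = cos²277° - sin²277° = -0.9703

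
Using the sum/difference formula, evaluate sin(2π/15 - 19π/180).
sin(2π/15 - 19π/180) = sin 2π/15 cos 19π/180 - cos 2π/15 sin 19π/180 = 0.08716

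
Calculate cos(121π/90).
cos(121π/90) = -0.4695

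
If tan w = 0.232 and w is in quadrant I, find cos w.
cos w = 0.9741 (using tan²w + 1 = sec²w)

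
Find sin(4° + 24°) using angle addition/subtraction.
sin(4° + 24°) = sin 4° cos 24° + cos 4° sin 24° = 0.4695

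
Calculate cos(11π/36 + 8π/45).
cos(11π/36 + 8π/45) = cos 11π/36 cos 8π/45 - sin 11π/36 sin 8π/45 = 0.05234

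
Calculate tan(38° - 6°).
tan(38° - 6°) = (tan 38° - tan 6°)/(1 + tan 38° tan 6°) = 0.6249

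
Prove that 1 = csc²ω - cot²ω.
RHS = 1/sin²ω - cos²ω/sin²ω = (1 - cos²ω)/sin²ω = sin²ω/sin²ω = 1 = LHS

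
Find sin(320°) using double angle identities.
sin(320°) = 2 sin 160° cos 160° = -0.6428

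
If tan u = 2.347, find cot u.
cot u = 1/tan u = 0.4261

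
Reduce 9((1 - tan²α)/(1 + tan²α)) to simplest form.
9((1 - tan²α)/(1 + tan²α)) = 9(cos(2α)) (using Double angle)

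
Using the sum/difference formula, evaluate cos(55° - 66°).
cos(55° - 66°) = cos 55° cos 66° + sin 55° sin 66° = 0.9816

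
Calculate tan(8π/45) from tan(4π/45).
tan(8π/45) = 2 tan 4π/45 / (1 - tan²4π/45) = 0.6249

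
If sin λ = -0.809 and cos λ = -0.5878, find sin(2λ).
sin(2λ) = 2 sin λ cos λ = 0.9511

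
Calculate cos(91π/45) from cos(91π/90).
cos(91π/45) = cos²91π/90 - sin²91π/90 = 0.9976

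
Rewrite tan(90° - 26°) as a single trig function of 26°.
tan(90° - 26°) = cot(26°)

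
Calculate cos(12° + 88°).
cos(12° + 88°) = cos 12° cos 88° - sin 12° sin 88° = -0.1736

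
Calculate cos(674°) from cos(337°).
cos(674°) = cos²337° - sin²337° = 0.6947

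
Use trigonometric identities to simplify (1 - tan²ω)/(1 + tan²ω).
(1 - tan²ω)/(1 + tan²ω) = cos(2ω) (using Double angle)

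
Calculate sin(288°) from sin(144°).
sin(288°) = 2 sin 144° cos 144° = -0.9511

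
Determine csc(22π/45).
csc(22π/45) = 1.001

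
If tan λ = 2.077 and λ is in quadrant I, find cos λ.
cos λ = 0.4338 (using tan²λ + 1 = sec²λ)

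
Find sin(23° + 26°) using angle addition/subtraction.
sin(23° + 26°) = sin 23° cos 26° + cos 23° sin 26° = 0.7547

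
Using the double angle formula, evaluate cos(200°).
cos(200°) = 1 - 2sin²100° = -0.9397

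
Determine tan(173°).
tan(173°) = -0.1228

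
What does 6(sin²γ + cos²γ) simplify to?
6(sin²γ + cos²γ) = 6 (using Pythagorean identity)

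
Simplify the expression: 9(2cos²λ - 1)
9(2cos²λ - 1) = 9(cos(2λ)) (using Double angle)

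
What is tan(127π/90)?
tan(127π/90) = 3.487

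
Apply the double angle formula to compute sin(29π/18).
sin(29π/18) = 2 sin 29π/36 cos 29π/36 = -0.9397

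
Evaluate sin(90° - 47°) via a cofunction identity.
sin(90° - 47°) = cos(47°) = 0.682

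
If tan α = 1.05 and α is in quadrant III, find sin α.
sin α = -0.7241 (using tan²α + 1 = sec²α)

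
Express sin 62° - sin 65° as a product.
sin 62° - sin 65° = 2 cos(63.5°) sin(-1.5°)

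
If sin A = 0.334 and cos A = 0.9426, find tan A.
tan A = sin A / cos A = 0.3543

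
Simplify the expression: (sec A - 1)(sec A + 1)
(sec A - 1)(sec A + 1) = tan²A (using Diff. of squares)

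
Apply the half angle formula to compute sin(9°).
sin(9°) = √((1 - cos 18°)/2) = 0.1564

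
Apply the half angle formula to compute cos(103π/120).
cos(103π/120) = -√((1 + cos 103π/60)/2) = -0.9026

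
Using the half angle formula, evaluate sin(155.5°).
sin(155.5°) = √((1 - cos 311°)/2) = 0.4147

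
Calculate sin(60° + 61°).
sin(60° + 61°) = sin 60° cos 61° + cos 60° sin 61° = 0.8572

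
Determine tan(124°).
tan(124°) = -1.483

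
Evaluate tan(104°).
tan(104°) = -4.011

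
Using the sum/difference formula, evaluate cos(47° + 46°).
cos(47° + 46°) = cos 47° cos 46° - sin 47° sin 46° = -0.05234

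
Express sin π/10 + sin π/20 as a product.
sin π/10 + sin π/20 = 2 sin(3π/40) cos(π/40)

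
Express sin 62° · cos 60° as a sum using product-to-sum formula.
sin 62° cos 60° = (1/2)[sin(62°+60°) + sin(62°-60°)]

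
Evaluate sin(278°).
sin(278°) = -0.9903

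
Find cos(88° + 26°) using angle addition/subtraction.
cos(88° + 26°) = cos 88° cos 26° - sin 88° sin 26° = -0.4067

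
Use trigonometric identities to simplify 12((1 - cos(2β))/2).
12((1 - cos(2β))/2) = 12(sin²β) (using Power reduction)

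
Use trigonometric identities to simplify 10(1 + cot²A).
10(1 + cot²A) = 10(csc²A) (using Pythagorean identity)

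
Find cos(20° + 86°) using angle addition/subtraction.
cos(20° + 86°) = cos 20° cos 86° - sin 20° sin 86° = -0.2756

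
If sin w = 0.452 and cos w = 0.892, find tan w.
tan w = sin w / cos w = 0.5067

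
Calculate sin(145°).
sin(145°) = 0.5736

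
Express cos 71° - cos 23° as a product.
cos 71° - cos 23° = -2 sin(47°) sin(24°)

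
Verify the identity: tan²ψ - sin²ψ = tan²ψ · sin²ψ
LHS = sin²ψ/cos²ψ - sin²ψ = sin²ψ(1/cos²ψ - 1) = sin²ψ · (1 - cos²ψ)/cos²ψ = sin²ψ · sin²ψ/cos²ψ = sin²ψ · tan²ψ = RHS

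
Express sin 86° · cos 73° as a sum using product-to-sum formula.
sin 86° cos 73° = (1/2)[sin(86°+73°) + sin(86°-73°)]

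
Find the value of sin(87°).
sin(87°) = 0.9986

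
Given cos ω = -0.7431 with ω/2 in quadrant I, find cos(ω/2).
cos(ω/2) = ±√((1 + cos ω)/2); positive since ω/2 ∈ QI, so cos(ω/2) = 0.3584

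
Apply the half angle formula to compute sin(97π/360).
sin(97π/360) = √((1 - cos 97π/180)/2) = 0.749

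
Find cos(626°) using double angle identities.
cos(626°) = cos²313° - sin²313° = -0.06976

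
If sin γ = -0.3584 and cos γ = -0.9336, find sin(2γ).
sin(2γ) = 2 sin γ cos γ = 0.6692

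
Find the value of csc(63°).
csc(63°) = 1.122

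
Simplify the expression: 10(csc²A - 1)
10(csc²A - 1) = 10(cot²A) (using Pythagorean identity)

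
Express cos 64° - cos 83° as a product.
cos 64° - cos 83° = -2 sin(73.5°) sin(-9.5°)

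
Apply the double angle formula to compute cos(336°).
cos(336°) = cos²168° - sin²168° = 0.9135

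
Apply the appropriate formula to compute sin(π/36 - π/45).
sin(π/36 - π/45) = sin π/36 cos π/45 - cos π/36 sin π/45 = 0.01745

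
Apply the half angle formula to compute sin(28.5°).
sin(28.5°) = √((1 - cos 57°)/2) = 0.4772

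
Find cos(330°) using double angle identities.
cos(330°) = cos²165° - sin²165° = √3/2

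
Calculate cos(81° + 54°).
cos(81° + 54°) = cos 81° cos 54° - sin 81° sin 54° = -√2/2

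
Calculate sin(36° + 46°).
sin(36° + 46°) = sin 36° cos 46° + cos 36° sin 46° = 0.9903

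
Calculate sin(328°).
sin(328°) = -0.5299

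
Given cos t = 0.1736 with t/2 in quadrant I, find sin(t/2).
sin(t/2) = ±√((1 - cos t)/2); positive since t/2 ∈ QI, so sin(t/2) = 0.6428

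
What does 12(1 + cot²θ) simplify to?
12(1 + cot²θ) = 12(csc²θ) (using Pythagorean identity)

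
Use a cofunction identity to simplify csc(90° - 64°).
csc(90° - 64°) = sec(64°)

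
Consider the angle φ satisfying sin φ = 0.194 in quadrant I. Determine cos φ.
cos φ = √(1 - sin²φ) = 0.981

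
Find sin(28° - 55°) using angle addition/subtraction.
sin(28° - 55°) = sin 28° cos 55° - cos 28° sin 55° = -0.454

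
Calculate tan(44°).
tan(44°) = 0.9657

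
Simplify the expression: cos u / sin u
cos u / sin u = cot u (using Quotient identity)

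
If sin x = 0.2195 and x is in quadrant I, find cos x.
cos x = 0.9756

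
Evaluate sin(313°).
sin(313°) = -0.7314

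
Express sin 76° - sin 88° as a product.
sin 76° - sin 88° = 2 cos(82°) sin(-6°)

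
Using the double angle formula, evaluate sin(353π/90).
sin(353π/90) = 2 sin 353π/180 cos 353π/180 = -0.2419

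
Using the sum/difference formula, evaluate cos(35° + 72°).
cos(35° + 72°) = cos 35° cos 72° - sin 35° sin 72° = -0.2924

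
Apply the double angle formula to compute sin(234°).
sin(234°) = 2 sin 117° cos 117° = -0.809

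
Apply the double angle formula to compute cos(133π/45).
cos(133π/45) = cos²133π/90 - sin²133π/90 = -0.9903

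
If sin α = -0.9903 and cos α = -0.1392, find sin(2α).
sin(2α) = 2 sin α cos α = 0.2757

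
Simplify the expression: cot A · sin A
cot A · sin A = cos A (using Quotient identity)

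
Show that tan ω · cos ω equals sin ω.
LHS = (sin ω/cos ω) · cos ω = sin ω = RHS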